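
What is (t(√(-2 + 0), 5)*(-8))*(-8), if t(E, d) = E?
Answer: 64*I*√2 ≈ 90.51*I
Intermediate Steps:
(t(√(-2 + 0), 5)*(-8))*(-8) = (√(-2 + 0)*(-8))*(-8) = (√(-2)*(-8))*(-8) = ((I*√2)*(-8))*(-8) = -8*I*√2*(-8) = 64*I*√2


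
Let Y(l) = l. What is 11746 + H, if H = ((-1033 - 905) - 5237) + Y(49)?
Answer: 4620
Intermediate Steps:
H = -7126 (H = ((-1033 - 905) - 5237) + 49 = (-1938 - 5237) + 49 = -7175 + 49 = -7126)
11746 + H = 11746 - 7126 = 4620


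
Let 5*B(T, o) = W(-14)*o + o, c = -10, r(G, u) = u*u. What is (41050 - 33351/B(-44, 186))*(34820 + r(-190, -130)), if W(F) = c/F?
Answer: 64977786275/31 ≈ 2.0961e+9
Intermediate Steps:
r(G, u) = u²
W(F) = -10/F
B(T, o) = 12*o/35 (B(T, o) = ((-10/(-14))*o + o)/5 = ((-10*(-1/14))*o + o)/5 = (5*o/7 + o)/5 = (12*o/7)/5 = 12*o/35)
(41050 - 33351/B(-44, 186))*(34820 + r(-190, -130)) = (41050 - 33351/((12/35)*186))*(34820 + (-130)²) = (41050 - 33351/2232/35)*(34820 + 16900) = (41050 - 33351*35/2232)*51720 = (41050 - 389095/744)*51720 = (30152105/744)*51720 = 64977786275/31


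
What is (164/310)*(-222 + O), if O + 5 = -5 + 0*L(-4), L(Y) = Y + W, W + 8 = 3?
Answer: -19024/155 ≈ -122.74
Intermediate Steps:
W = -5 (W = -8 + 3 = -5)
L(Y) = -5 + Y (L(Y) = Y - 5 = -5 + Y)
O = -10 (O = -5 + (-5 + 0*(-5 - 4)) = -5 + (-5 + 0*(-9)) = -5 + (-5 + 0) = -5 - 5 = -10)
(164/310)*(-222 + O) = (164/310)*(-222 - 10) = (164*(1/310))*(-232) = (82/155)*(-232) = -19024/155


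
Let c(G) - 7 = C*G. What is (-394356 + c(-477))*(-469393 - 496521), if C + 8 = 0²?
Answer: 377221292162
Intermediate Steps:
C = -8 (C = -8 + 0² = -8 + 0 = -8)
c(G) = 7 - 8*G
(-394356 + c(-477))*(-469393 - 496521) = (-394356 + (7 - 8*(-477)))*(-469393 - 496521) = (-394356 + (7 + 3816))*(-965914) = (-394356 + 3823)*(-965914) = -390533*(-965914) = 377221292162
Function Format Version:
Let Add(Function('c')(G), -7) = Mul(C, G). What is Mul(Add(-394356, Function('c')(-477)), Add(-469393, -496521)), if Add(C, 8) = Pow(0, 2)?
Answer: 377221292162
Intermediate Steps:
C = -8 (C = Add(-8, Pow(0, 2)) = Add(-8, 0) = -8)
Function('c')(G) = Add(7, Mul(-8, G))
Mul(Add(-394356, Function('c')(-477)), Add(-469393, -496521)) = Mul(Add(-394356, Add(7, Mul(-8, -477))), Add(-469393, -496521)) = Mul(Add(-394356, Add(7, 3816)), -965914) = Mul(Add(-394356, 3823), -965914) = Mul(-390533, -965914) = 377221292162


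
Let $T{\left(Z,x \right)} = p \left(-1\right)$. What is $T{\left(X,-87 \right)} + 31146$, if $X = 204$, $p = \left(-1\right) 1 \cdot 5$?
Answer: $31151$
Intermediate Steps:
$p = -5$ ($p = \left(-1\right) 5 = -5$)
$T{\left(Z,x \right)} = 5$ ($T{\left(Z,x \right)} = \left(-5\right) \left(-1\right) = 5$)
$T{\left(X,-87 \right)} + 31146 = 5 + 31146 = 31151$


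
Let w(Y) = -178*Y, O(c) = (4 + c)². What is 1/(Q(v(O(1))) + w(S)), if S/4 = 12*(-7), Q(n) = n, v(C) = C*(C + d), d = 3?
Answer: 1/60508 ≈ 1.6527e-5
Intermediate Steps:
v(C) = C*(3 + C) (v(C) = C*(C + 3) = C*(3 + C))
S = -336 (S = 4*(12*(-7)) = 4*(-84) = -336)
1/(Q(v(O(1))) + w(S)) = 1/((4 + 1)²*(3 + (4 + 1)²) - 178*(-336)) = 1/(5²*(3 + 5²) + 59808) = 1/(25*(3 + 25) + 59808) = 1/(25*28 + 59808) = 1/(700 + 59808) = 1/60508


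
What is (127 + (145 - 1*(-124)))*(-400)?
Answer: -158400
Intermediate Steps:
(127 + (145 - 1*(-124)))*(-400) = (127 + (145 + 124))*(-400) = (127 + 269)*(-400) = 396*(-400) = -158400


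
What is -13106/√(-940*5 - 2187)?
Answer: 13106*I*√6887/6887 ≈ 157.93*I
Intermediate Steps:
-13106/√(-940*5 - 2187) = -13106/√(-4700 - 2187) = -13106*(-I*√6887/6887) = -(-13106)*I*√6887/6887 = 13106*I*√6887/6887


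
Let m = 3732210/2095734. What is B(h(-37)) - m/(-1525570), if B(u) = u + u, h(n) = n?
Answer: -7886399207597/106572963946 ≈ -74.000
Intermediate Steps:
m = 622035/349289 (m = 3732210*(1/2095734) = 622035/349289 ≈ 1.7809)
B(u) = 2*u
B(h(-37)) - m/(-1525570) = 2*(-37) - 622035/(349289*(-1525570)) = -74 - 622035*(-1)/(349289*1525570) = -74 - 1*(-124407/106572963946) = -74 + 124407/106572963946 = -7886399207597/106572963946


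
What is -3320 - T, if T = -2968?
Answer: -352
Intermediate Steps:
-3320 - T = -3320 - 1*(-2968) = -3320 + 2968 = -352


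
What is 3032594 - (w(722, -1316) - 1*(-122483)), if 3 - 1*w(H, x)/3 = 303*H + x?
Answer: 3562452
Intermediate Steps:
w(H, x) = 9 - 909*H - 3*x (w(H, x) = 9 - 3*(303*H + x) = 9 - 3*(x + 303*H) = 9 + (-909*H - 3*x) = 9 - 909*H - 3*x)
3032594 - (w(722, -1316) - 1*(-122483)) = 3032594 - ((9 - 909*722 - 3*(-1316)) - 1*(-122483)) = 3032594 - ((9 - 656298 + 3948) + 122483) = 3032594 - (-652341 + 122483) = 3032594 - 1*(-529858) = 3032594 + 529858 = 3562452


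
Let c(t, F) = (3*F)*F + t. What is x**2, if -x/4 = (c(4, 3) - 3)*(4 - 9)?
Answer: 313600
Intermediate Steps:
c(t, F) = t + 3*F**2 (c(t, F) = 3*F**2 + t = t + 3*F**2)
x = 560 (x = -4*((4 + 3*3**2) - 3)*(4 - 9) = -4*((4 + 3*9) - 3)*(-5) = -4*((4 + 27) - 3)*(-5) = -4*(31 - 3)*(-5) = -112*(-5) = -4*(-140) = 560)
x**2 = 560**2 = 313600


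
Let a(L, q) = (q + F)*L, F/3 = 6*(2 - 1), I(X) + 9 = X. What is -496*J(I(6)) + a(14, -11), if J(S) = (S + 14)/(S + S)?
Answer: 3022/3 ≈ 1007.3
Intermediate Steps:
I(X) = -9 + X
F = 18 (F = 3*(6*(2 - 1)) = 3*(6*1) = 3*6 = 18)
J(S) = (14 + S)/(2*S) (J(S) = (14 + S)/((2*S)) = (14 + S)*(1/(2*S)) = (14 + S)/(2*S))
a(L, q) = L*(18 + q) (a(L, q) = (q + 18)*L = (18 + q)*L = L*(18 + q))
-496*J(I(6)) + a(14, -11) = -248*(14 + (-9 + 6))/(-9 + 6) + 14*(18 - 11) = -248*(14 - 3)/(-3) + 14*7 = -248*(-1)*11/3 + 98 = -496*(-11/6) + 98 = 2728/3 + 98 = 3022/3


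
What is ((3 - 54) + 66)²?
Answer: 225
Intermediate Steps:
((3 - 54) + 66)² = (-51 + 66)² = 15² = 225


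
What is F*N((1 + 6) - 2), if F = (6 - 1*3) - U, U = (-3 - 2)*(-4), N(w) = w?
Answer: -85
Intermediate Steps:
U = 20 (U = -5*(-4) = 20)
F = -17 (F = (6 - 1*3) - 1*20 = (6 - 3) - 20 = 3 - 20 = -17)
F*N((1 + 6) - 2) = -17*((1 + 6) - 2) = -17*(7 - 2) = -17*5 = -85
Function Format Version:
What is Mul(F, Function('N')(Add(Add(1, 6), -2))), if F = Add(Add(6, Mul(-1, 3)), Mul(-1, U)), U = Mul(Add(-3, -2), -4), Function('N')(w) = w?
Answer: -85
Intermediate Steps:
U = 20 (U = Mul(-5, -4) = 20)
F = -17 (F = Add(Add(6, Mul(-1, 3)), Mul(-1, 20)) = Add(Add(6, -3), -20) = Add(3, -20) = -17)
Mul(F, Function('N')(Add(Add(1, 6), -2))) = Mul(-17, Add(Add(1, 6), -2)) = Mul(-17, Add(7, -2)) = Mul(-17, 5) = -85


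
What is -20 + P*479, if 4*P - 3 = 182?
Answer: 88535/4 ≈ 22134.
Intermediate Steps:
P = 185/4 (P = 3/4 + (1/4)*182 = 3/4 + 91/2 = 185/4 ≈ 46.250)
-20 + P*479 = -20 + (185/4)*479 = -20 + 88615/4 = 88535/4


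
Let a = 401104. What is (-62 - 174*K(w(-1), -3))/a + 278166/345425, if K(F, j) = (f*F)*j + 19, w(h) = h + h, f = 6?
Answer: 157334828/201382775 ≈ 0.78127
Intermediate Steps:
w(h) = 2*h
K(F, j) = 19 + 6*F*j (K(F, j) = (6*F)*j + 19 = 6*F*j + 19 = 19 + 6*F*j)
(-62 - 174*K(w(-1), -3))/a + 278166/345425 = (-62 - 174*(19 + 6*(2*(-1))*(-3)))/401104 + 278166/345425 = (-62 - 174*(19 + 6*(-2)*(-3)))*(1/401104) + 278166*(1/345425) = (-62 - 174*(19 + 36))*(1/401104) + 278166/345425 = (-62 - 174*55)*(1/401104) + 278166/345425 = (-62 - 9570)*(1/401104) + 278166/345425 = -9632*1/401104 + 278166/345425 = -14/583 + 278166/345425 = 157334828/201382775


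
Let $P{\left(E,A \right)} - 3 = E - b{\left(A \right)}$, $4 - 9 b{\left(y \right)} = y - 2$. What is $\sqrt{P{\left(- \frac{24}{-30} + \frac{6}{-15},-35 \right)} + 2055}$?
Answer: $\frac{\sqrt{462115}}{15} \approx 45.319$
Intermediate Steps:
$b{\left(y \right)} = \frac{2}{3} - \frac{y}{9}$ ($b{\left(y \right)} = \frac{4}{9} - \frac{y - 2}{9} = \frac{4}{9} - \frac{-2 + y}{9} = \frac{4}{9} - \left(- \frac{2}{9} + \frac{y}{9}\right) = \frac{2}{3} - \frac{y}{9}$)
$P{\left(E,A \right)} = \frac{7}{3} + E + \frac{A}{9}$ ($P{\left(E,A \right)} = 3 - \left(\frac{2}{3} - E - \frac{A}{9}\right) = 3 + \left(E + \left(- \frac{2}{3} + \frac{A}{9}\right)\right) = 3 + \left(- \frac{2}{3} + E + \frac{A}{9}\right) = \frac{7}{3} + E + \frac{A}{9}$)
$\sqrt{P{\left(- \frac{24}{-30} + \frac{6}{-15},-35 \right)} + 2055} = \sqrt{\left(\frac{7}{3} + \left(- \frac{24}{-30} + \frac{6}{-15}\right) + \frac{1}{9} \left(-35\right)\right) + 2055} = \sqrt{\left(\frac{7}{3} + \left(\left(-24\right) \left(- \frac{1}{30}\right) + 6 \left(- \frac{1}{15}\right)\right) - \frac{35}{9}\right) + 2055} = \sqrt{\left(\frac{7}{3} + \left(\frac{4}{5} - \frac{2}{5}\right) - \frac{35}{9}\right) + 2055} = \sqrt{\left(\frac{7}{3} + \frac{2}{5} - \frac{35}{9}\right) + 2055} = \sqrt{- \frac{52}{45} + 2055} = \sqrt{\frac{92423}{45}} = \frac{\sqrt{462115}}{15}$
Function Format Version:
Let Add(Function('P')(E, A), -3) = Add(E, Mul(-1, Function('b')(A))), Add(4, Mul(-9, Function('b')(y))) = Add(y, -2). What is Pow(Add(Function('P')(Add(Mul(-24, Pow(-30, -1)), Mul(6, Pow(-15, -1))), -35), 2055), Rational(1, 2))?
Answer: Mul(Rational(1, 15), Pow(462115, Rational(1, 2))) ≈ 45.319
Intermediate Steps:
Function('b')(y) = Add(Rational(2, 3), Mul(Rational(-1, 9), y)) (Function('b')(y) = Add(Rational(4, 9), Mul(Rational(-1, 9), Add(y, -2))) = Add(Rational(4, 9), Mul(Rational(-1, 9), Add(-2, y))) = Add(Rational(4, 9), Add(Rational(2, 9), Mul(Rational(-1, 9), y))) = Add(Rational(2, 3), Mul(Rational(-1, 9), y)))
Function('P')(E, A) = Add(Rational(7, 3), E, Mul(Rational(1, 9), A)) (Function('P')(E, A) = Add(3, Add(E, Mul(-1, Add(Rational(2, 3), Mul(Rational(-1, 9), A))))) = Add(3, Add(E, Add(Rational(-2, 3), Mul(Rational(1, 9), A)))) = Add(3, Add(Rational(-2, 3), E, Mul(Rational(1, 9), A))) = Add(Rational(7, 3), E, Mul(Rational(1, 9), A)))
Pow(Add(Function('P')(Add(Mul(-24, Pow(-30, -1)), Mul(6, Pow(-15, -1))), -35), 2055), Rational(1, 2)) = Pow(Add(Add(Rational(7, 3), Add(Mul(-24, Pow(-30, -1)), Mul(6, Pow(-15, -1))), Mul(Rational(1, 9), -35)), 2055), Rational(1, 2)) = Pow(Add(Add(Rational(7, 3), Add(Mul(-24, Rational(-1, 30)), Mul(6, Rational(-1, 15))), Rational(-35, 9)), 2055), Rational(1, 2)) = Pow(Add(Add(Rational(7, 3), Add(Rational(4, 5), Rational(-2, 5)), Rational(-35, 9)), 2055), Rational(1, 2)) = Pow(Add(Add(Rational(7, 3), Rational(2, 5), Rational(-35, 9)), 2055), Rational(1, 2)) = Pow(Add(Rational(-52, 45), 2055), Rational(1, 2)) = Pow(Rational(92423, 45), Rational(1, 2)) = Mul(Rational(1, 15), Pow(462115, Rational(1, 2)))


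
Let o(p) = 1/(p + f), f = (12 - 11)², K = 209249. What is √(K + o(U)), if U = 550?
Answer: 10*√635282062/551 ≈ 457.44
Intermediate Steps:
f = 1 (f = 1² = 1)
o(p) = 1/(1 + p) (o(p) = 1/(p + 1) = 1/(1 + p))
√(K + o(U)) = √(209249 + 1/(1 + 550)) = √(209249 + 1/551) = √(115296200/551) = 10*√635282062/551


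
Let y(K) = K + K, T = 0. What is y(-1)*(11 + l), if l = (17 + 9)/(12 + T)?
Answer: -79/3 ≈ -26.333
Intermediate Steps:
y(K) = 2*K
l = 13/6 (l = (17 + 9)/(12 + 0) = 26/12 = 26*(1/12) = 13/6 ≈ 2.1667)
y(-1)*(11 + l) = (2*(-1))*(11 + 13/6) = -2*79/6 = -79/3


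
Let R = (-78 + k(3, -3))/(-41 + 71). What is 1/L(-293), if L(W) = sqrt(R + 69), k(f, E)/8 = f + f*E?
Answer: sqrt(5)/18 ≈ 0.12423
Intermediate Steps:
k(f, E) = 8*f + 8*E*f (k(f, E) = 8*(f + f*E) = 8*(f + E*f) = 8*f + 8*E*f)
R = -21/5 (R = (-78 + 8*3*(1 - 3))/(-41 + 71) = (-78 + 8*3*(-2))/30 = (-78 - 48)*(1/30) = -126*1/30 = -21/5 ≈ -4.2000)
L(W) = 18*sqrt(5)/5 (L(W) = sqrt(-21/5 + 69) = sqrt(324/5) = 18*sqrt(5)/5)
1/L(-293) = 1/(18*sqrt(5)/5) = sqrt(5)/18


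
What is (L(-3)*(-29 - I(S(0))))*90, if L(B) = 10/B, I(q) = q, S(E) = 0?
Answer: 8700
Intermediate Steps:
(L(-3)*(-29 - I(S(0))))*90 = ((10/(-3))*(-29 - 1*0))*90 = ((10*(-1/3))*(-29 + 0))*90 = -10/3*(-29)*90 = (290/3)*90 = 8700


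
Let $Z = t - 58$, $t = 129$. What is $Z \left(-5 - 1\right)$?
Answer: $-426$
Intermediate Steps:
$Z = 71$ ($Z = 129 - 58 = 71$)
$Z \left(-5 - 1\right) = 71 \left(-5 - 1\right) = 71 \left(-6\right) = -426$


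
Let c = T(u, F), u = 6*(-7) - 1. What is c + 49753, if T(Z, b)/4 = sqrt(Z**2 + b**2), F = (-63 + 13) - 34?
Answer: 49753 + 4*sqrt(8905) ≈ 50130.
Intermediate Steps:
F = -84 (F = -50 - 34 = -84)
u = -43 (u = -42 - 1 = -43)
T(Z, b) = 4*sqrt(Z**2 + b**2)
c = 4*sqrt(8905) (c = 4*sqrt((-43)**2 + (-84)**2) = 4*sqrt(1849 + 7056) = 4*sqrt(8905) ≈ 377.47)
c + 49753 = 4*sqrt(8905) + 49753 = 49753 + 4*sqrt(8905)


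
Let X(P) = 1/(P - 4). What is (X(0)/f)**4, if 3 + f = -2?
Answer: 1/160000 ≈ 6.2500e-6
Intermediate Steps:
f = -5 (f = -3 - 2 = -5)
X(P) = 1/(-4 + P)
(X(0)/f)**4 = (1/((-4 + 0)*(-5)))**4 = (-1/5/(-4))**4 = (-1/4*(-1/5))**4 = (1/20)**4 = 1/160000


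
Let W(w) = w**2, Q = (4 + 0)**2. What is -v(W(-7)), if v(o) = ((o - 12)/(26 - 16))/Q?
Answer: -37/160 ≈ -0.23125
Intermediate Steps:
Q = 16 (Q = 4**2 = 16)
v(o) = -3/40 + o/160 (v(o) = ((o - 12)/(26 - 16))/16 = ((-12 + o)/10)*(1/16) = ((-12 + o)*(1/10))*(1/16) = (-6/5 + o/10)*(1/16) = -3/40 + o/160)
-v(W(-7)) = -(-3/40 + (1/160)*(-7)**2) = -(-3/40 + (1/160)*49) = -(-3/40 + 49/160) = -1*37/160 = -37/160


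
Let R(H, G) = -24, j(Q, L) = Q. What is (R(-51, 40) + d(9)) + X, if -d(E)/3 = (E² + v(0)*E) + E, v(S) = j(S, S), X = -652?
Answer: -946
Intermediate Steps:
v(S) = S
d(E) = -3*E - 3*E² (d(E) = -3*((E² + 0*E) + E) = -3*((E² + 0) + E) = -3*(E² + E) = -3*(E + E²) = -3*E - 3*E²)
(R(-51, 40) + d(9)) + X = (-24 - 3*9*(1 + 9)) - 652 = (-24 - 3*9*10) - 652 = (-24 - 270) - 652 = -294 - 652 = -946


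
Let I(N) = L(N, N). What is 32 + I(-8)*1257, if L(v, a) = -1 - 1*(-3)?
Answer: 2546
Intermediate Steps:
L(v, a) = 2 (L(v, a) = -1 + 3 = 2)
I(N) = 2
32 + I(-8)*1257 = 32 + 2*1257 = 32 + 2514 = 2546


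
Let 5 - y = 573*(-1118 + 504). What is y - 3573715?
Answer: -3221888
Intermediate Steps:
y = 351827 (y = 5 - 573*(-1118 + 504) = 5 - 573*(-614) = 5 - 1*(-351822) = 5 + 351822 = 351827)
y - 3573715 = 351827 - 3573715 = -3221888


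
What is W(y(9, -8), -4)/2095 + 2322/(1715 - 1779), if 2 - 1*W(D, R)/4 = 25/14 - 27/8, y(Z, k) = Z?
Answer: -17022849/469280 ≈ -36.274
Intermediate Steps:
W(D, R) = 201/14 (W(D, R) = 8 - 4*(25/14 - 27/8) = 8 - 4*(-89/56) = 8 + 89/14 = 201/14)
W(y(9, -8), -4)/2095 + 2322/(1715 - 1779) = (201/14)/2095 + 2322/(1715 - 1779) = (201/14)*(1/2095) + 2322/(-64) = 201/29330 + 2322*(-1/64) = 201/29330 - 1161/32 = -17022849/469280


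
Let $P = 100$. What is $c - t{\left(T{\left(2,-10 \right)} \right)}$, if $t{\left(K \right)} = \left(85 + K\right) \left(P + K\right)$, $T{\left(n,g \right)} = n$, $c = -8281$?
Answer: $-17155$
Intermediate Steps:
$t{\left(K \right)} = \left(85 + K\right) \left(100 + K\right)$
$c - t{\left(T{\left(2,-10 \right)} \right)} = -8281 - \left(8500 + 2^{2} + 185 \cdot 2\right) = -8281 - \left(8500 + 4 + 370\right) = -8281 - 8874 = -17155$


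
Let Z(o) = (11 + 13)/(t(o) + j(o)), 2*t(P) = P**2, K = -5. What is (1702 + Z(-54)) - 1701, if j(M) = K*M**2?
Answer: 2183/2187 ≈ 0.99817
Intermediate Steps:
j(M) = -5*M**2
t(P) = P**2/2
Z(o) = -16/(3*o**2) (Z(o) = (11 + 13)/(o**2/2 - 5*o**2) = 24/((-9*o**2/2)) = 24*(-2/(9*o**2)) = -16/(3*o**2))
(1702 + Z(-54)) - 1701 = (1702 - 16/3/(-54)**2) - 1701 = (1702 - 16/3*1/2916) - 1701 = (1702 - 4/2187) - 1701 = 3722270/2187 - 1701 = 2183/2187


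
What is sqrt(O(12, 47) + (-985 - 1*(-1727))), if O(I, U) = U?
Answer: sqrt(789) ≈ 28.089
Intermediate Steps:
sqrt(O(12, 47) + (-985 - 1*(-1727))) = sqrt(47 + (-985 - 1*(-1727))) = sqrt(47 + (-985 + 1727)) = sqrt(47 + 742) = sqrt(789)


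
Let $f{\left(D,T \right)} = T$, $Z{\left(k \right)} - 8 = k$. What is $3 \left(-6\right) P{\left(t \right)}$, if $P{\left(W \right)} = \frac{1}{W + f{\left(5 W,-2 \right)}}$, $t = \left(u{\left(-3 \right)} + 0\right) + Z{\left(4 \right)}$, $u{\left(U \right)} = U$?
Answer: $- \frac{18}{7} \approx -2.5714$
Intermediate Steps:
$Z{\left(k \right)} = 8 + k$
$t = 9$ ($t = \left(-3 + 0\right) + \left(8 + 4\right) = -3 + 12 = 9$)
$P{\left(W \right)} = \frac{1}{-2 + W}$ ($P{\left(W \right)} = \frac{1}{W - 2} = \frac{1}{-2 + W}$)
$3 \left(-6\right) P{\left(t \right)} = \frac{3 \left(-6\right)}{-2 + 9} = - \frac{18}{7}$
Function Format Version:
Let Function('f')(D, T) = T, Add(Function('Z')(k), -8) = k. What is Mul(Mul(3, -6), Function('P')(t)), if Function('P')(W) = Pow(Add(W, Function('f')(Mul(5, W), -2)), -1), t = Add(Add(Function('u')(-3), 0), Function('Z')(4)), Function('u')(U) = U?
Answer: Rational(-18, 7) ≈ -2.5714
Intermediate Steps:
Function('Z')(k) = Add(8, k)
t = 9 (t = Add(Add(-3, 0), Add(8, 4)) = Add(-3, 12) = 9)
Function('P')(W) = Pow(Add(-2, W), -1) (Function('P')(W) = Pow(Add(W, -2), -1) = Pow(Add(-2, W), -1))
Mul(Mul(3, -6), Function('P')(t)) = Mul(Mul(3, -6), Pow(Add(-2, 9), -1)) = Mul(-18, Pow(7, -1)) = Mul(-18, Rational(1, 7)) = Rational(-18, 7)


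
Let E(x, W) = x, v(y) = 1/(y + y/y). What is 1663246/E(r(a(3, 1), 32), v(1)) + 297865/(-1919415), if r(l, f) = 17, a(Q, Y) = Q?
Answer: 916055741/9363 ≈ 97838.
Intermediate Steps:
v(y) = 1/(1 + y) (v(y) = 1/(y + 1) = 1/(1 + y))
1663246/E(r(a(3, 1), 32), v(1)) + 297865/(-1919415) = 1663246/17 + 297865/(-1919415) = 1663246*(1/17) + 297865*(-1/1919415) = 97838 - 1453/9363 = 916055741/9363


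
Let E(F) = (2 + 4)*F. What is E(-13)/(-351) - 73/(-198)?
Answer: 13/22 ≈ 0.59091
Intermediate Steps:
E(F) = 6*F
E(-13)/(-351) - 73/(-198) = (6*(-13))/(-351) - 73/(-198) = -78*(-1/351) - 73*(-1/198) = 2/9 + 73/198 = 13/22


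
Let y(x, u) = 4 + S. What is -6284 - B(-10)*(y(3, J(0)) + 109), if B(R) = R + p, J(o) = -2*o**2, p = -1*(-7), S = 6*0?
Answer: -5945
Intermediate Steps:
S = 0
p = 7
B(R) = 7 + R (B(R) = R + 7 = 7 + R)
y(x, u) = 4 (y(x, u) = 4 + 0 = 4)
-6284 - B(-10)*(y(3, J(0)) + 109) = -6284 - (7 - 10)*(4 + 109) = -6284 - (-3)*113 = -6284 - 1*(-339) = -6284 + 339 = -5945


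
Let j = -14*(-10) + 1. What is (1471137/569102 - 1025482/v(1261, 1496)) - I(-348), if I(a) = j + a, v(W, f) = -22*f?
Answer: 1127297729519/4682571256 ≈ 240.74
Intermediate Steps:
j = 141 (j = 140 + 1 = 141)
I(a) = 141 + a
(1471137/569102 - 1025482/v(1261, 1496)) - I(-348) = (1471137/569102 - 1025482/((-22*1496))) - (141 - 348) = (1471137*(1/569102) - 1025482/(-32912)) - 1*(-207) = (1471137/569102 - 1025482*(-1/32912)) + 207 = (1471137/569102 + 512741/16456) + 207 = 158005479527/4682571256 + 207 = 1127297729519/4682571256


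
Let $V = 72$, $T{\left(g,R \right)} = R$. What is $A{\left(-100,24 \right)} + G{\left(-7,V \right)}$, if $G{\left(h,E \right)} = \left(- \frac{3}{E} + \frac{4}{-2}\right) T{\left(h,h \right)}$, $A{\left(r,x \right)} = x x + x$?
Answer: $\frac{14743}{24} \approx 614.29$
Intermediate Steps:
$A{\left(r,x \right)} = x + x^{2}$ ($A{\left(r,x \right)} = x^{2} + x = x + x^{2}$)
$G{\left(h,E \right)} = h \left(-2 - \frac{3}{E}\right)$ ($G{\left(h,E \right)} = \left(- \frac{3}{E} + \frac{4}{-2}\right) h = \left(- \frac{3}{E} + 4 \left(- \frac{1}{2}\right)\right) h = \left(- \frac{3}{E} - 2\right) h = \left(-2 - \frac{3}{E}\right) h = h \left(-2 - \frac{3}{E}\right)$)
$A{\left(-100,24 \right)} + G{\left(-7,V \right)} = 24 \left(1 + 24\right) - - \frac{7 \left(3 + 2 \cdot 72\right)}{72} = 24 \cdot 25 - \left(-7\right) \frac{1}{72} \left(3 + 144\right) = 600 - \left(-7\right) \frac{1}{72} \cdot 147 = 600 + \frac{343}{24} = \frac{14743}{24}$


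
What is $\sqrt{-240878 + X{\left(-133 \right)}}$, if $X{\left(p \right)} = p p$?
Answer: $i \sqrt{223189} \approx 472.43 i$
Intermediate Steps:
$X{\left(p \right)} = p^{2}$
$\sqrt{-240878 + X{\left(-133 \right)}} = \sqrt{-240878 + \left(-133\right)^{2}} = \sqrt{-240878 + 17689} = \sqrt{-223189} = i \sqrt{223189}$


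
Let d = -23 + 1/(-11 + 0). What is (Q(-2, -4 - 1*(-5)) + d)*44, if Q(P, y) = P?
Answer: -1104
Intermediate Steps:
d = -254/11 (d = -23 + 1/(-11) = -23 - 1/11 = -254/11 ≈ -23.091)
(Q(-2, -4 - 1*(-5)) + d)*44 = (-2 - 254/11)*44 = -276/11*44 = -1104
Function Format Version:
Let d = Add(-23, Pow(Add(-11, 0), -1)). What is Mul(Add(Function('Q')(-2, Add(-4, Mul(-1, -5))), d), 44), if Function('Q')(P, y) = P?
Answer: -1104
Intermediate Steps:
d = Rational(-254, 11) (d = Add(-23, Pow(-11, -1)) = Add(-23, Rational(-1, 11)) = Rational(-254, 11) ≈ -23.091)
Mul(Add(Function('Q')(-2, Add(-4, Mul(-1, -5))), d), 44) = Mul(Add(-2, Rational(-254, 11)), 44) = Mul(Rational(-276, 11), 44) = -1104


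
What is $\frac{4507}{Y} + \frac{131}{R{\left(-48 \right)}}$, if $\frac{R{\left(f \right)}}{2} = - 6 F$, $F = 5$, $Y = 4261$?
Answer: $- \frac{287771}{255660} \approx -1.1256$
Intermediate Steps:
$R{\left(f \right)} = -60$ ($R{\left(f \right)} = 2 \left(\left(-6\right) 5\right) = 2 \left(-30\right) = -60$)
$\frac{4507}{Y} + \frac{131}{R{\left(-48 \right)}} = \frac{4507}{4261} + \frac{131}{-60} = 4507 \cdot \frac{1}{4261} + 131 \left(- \frac{1}{60}\right) = \frac{4507}{4261} - \frac{131}{60} = - \frac{287771}{255660}$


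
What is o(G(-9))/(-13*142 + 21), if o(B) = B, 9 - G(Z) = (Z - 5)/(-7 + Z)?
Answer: -13/2920 ≈ -0.0044521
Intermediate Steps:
G(Z) = 9 - (-5 + Z)/(-7 + Z) (G(Z) = 9 - (Z - 5)/(-7 + Z) = 9 - (-5 + Z)/(-7 + Z))
o(G(-9))/(-13*142 + 21) = (2*(-29 + 4*(-9))/(-7 - 9))/(-13*142 + 21) = (2*(-29 - 36)/(-16))/(-1846 + 21) = (2*(-1/16)*(-65))/(-1825) = (65/8)*(-1/1825) = -13/2920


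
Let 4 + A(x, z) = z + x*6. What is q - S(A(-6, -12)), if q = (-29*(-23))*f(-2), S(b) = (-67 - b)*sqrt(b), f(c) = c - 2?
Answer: -2668 + 30*I*sqrt(13) ≈ -2668.0 + 108.17*I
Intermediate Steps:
A(x, z) = -4 + z + 6*x (A(x, z) = -4 + (z + x*6) = -4 + (z + 6*x) = -4 + z + 6*x)
f(c) = -2 + c
S(b) = sqrt(b)*(-67 - b)
q = -2668 (q = (-29*(-23))*(-2 - 2) = 667*(-4) = -2668)
q - S(A(-6, -12)) = -2668 - sqrt(-4 - 12 + 6*(-6))*(-67 - (-4 - 12 + 6*(-6))) = -2668 - sqrt(-4 - 12 - 36)*(-67 - (-4 - 12 - 36)) = -2668 - sqrt(-52)*(-67 - 1*(-52)) = -2668 - 2*I*sqrt(13)*(-67 + 52) = -2668 - 2*I*sqrt(13)*(-15) = -2668 - (-30)*I*sqrt(13) = -2668 + 30*I*sqrt(13)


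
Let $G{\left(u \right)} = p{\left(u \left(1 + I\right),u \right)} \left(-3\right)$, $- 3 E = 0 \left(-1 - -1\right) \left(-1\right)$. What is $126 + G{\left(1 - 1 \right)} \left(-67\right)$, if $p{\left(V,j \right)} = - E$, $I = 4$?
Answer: $126$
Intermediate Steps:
$E = 0$ ($E = - \frac{0 \left(-1 - -1\right) \left(-1\right)}{3} = - \frac{0 \left(-1 + 1\right) \left(-1\right)}{3} = - \frac{0 \cdot 0 \left(-1\right)}{3} = - \frac{0 \left(-1\right)}{3} = \left(- \frac{1}{3}\right) 0 = 0$)
$p{\left(V,j \right)} = 0$ ($p{\left(V,j \right)} = \left(-1\right) 0 = 0$)
$G{\left(u \right)} = 0$ ($G{\left(u \right)} = 0 \left(-3\right) = 0$)
$126 + G{\left(1 - 1 \right)} \left(-67\right) = 126 + 0 \left(-67\right) = 126 + 0 = 126$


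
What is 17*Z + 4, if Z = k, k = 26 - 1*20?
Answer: 106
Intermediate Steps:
k = 6 (k = 26 - 20 = 6)
Z = 6
17*Z + 4 = 17*6 + 4 = 102 + 4 = 106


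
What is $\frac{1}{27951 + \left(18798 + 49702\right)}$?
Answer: $\frac{1}{96451} \approx 1.0368 \cdot 10^{-5}$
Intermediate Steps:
$\frac{1}{27951 + \left(18798 + 49702\right)} = \frac{1}{27951 + 68500} = \frac{1}{96451}$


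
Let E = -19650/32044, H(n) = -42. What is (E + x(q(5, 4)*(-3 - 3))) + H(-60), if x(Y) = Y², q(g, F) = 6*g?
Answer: 518430051/16022 ≈ 32357.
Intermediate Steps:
E = -9825/16022 (E = -19650*1/32044 = -9825/16022 ≈ -0.61322)
(E + x(q(5, 4)*(-3 - 3))) + H(-60) = (-9825/16022 + ((6*5)*(-3 - 3))²) - 42 = (-9825/16022 + (30*(-6))²) - 42 = (-9825/16022 + (-180)²) - 42 = (-9825/16022 + 32400) - 42 = 519102975/16022 - 42 = 518430051/16022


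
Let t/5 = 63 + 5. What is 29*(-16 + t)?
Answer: 9396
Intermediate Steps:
t = 340 (t = 5*(63 + 5) = 5*68 = 340)
29*(-16 + t) = 29*(-16 + 340) = 29*324 = 9396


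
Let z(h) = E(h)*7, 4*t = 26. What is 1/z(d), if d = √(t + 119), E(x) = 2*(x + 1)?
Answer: -1/1743 + √502/3486 ≈ 0.0058535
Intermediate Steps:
t = 13/2 (t = (¼)*26 = 13/2 ≈ 6.5000)
E(x) = 2 + 2*x (E(x) = 2*(1 + x) = 2 + 2*x)
d = √502/2 (d = √(13/2 + 119) = √(251/2) = √502/2 ≈ 11.203)
z(h) = 14 + 14*h (z(h) = (2 + 2*h)*7 = 14 + 14*h)
1/z(d) = 1/(14 + 14*(√502/2)) = 1/(14 + 7*√502)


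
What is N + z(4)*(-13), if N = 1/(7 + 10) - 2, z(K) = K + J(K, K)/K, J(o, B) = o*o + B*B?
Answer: -2685/17 ≈ -157.94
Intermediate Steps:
J(o, B) = B**2 + o**2 (J(o, B) = o**2 + B**2 = B**2 + o**2)
z(K) = 3*K (z(K) = K + (K**2 + K**2)/K = K + (2*K**2)/K = K + 2*K = 3*K)
N = -33/17 (N = 1/17 - 2 = -33/17 ≈ -1.9412)
N + z(4)*(-13) = -33/17 + (3*4)*(-13) = -33/17 + 12*(-13) = -33/17 - 156 = -2685/17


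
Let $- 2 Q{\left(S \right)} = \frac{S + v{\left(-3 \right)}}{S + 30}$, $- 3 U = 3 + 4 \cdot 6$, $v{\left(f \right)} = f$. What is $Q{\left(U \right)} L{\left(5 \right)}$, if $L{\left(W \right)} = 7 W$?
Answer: $10$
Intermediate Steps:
$U = -9$ ($U = - \frac{3 + 4 \cdot 6}{3} = - \frac{3 + 24}{3} = \left(- \frac{1}{3}\right) 27 = -9$)
$Q{\left(S \right)} = - \frac{-3 + S}{2 \left(30 + S\right)}$ ($Q{\left(S \right)} = - \frac{\left(S - 3\right) \frac{1}{S + 30}}{2} = - \frac{\left(-3 + S\right) \frac{1}{30 + S}}{2} = - \frac{\frac{1}{30 + S} \left(-3 + S\right)}{2} = - \frac{-3 + S}{2 \left(30 + S\right)}$)
$Q{\left(U \right)} L{\left(5 \right)} = \frac{3 - -9}{2 \left(30 - 9\right)} 7 \cdot 5 = \frac{3 + 9}{2 \cdot 21} \cdot 35 = \frac{1}{2} \cdot \frac{1}{21} \cdot 12 \cdot 35 = \frac{2}{7} \cdot 35 = 10$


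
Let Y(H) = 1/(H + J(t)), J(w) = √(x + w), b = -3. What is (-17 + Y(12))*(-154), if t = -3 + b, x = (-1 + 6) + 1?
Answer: 15631/6 ≈ 2605.2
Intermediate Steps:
x = 6 (x = 5 + 1 = 6)
t = -6 (t = -3 - 3 = -6)
J(w) = √(6 + w)
Y(H) = 1/H (Y(H) = 1/(H + √(6 - 6)) = 1/(H + √0) = 1/(H + 0) = 1/H)
(-17 + Y(12))*(-154) = (-17 + 1/12)*(-154) = -203/12*(-154) = 15631/6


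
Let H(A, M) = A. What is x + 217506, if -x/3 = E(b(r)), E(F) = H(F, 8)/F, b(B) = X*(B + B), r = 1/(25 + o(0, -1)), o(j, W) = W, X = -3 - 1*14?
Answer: 217503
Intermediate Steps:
X = -17 (X = -3 - 14 = -17)
r = 1/24 (r = 1/(25 - 1) = 1/24 ≈ 0.041667)
b(B) = -34*B (b(B) = -17*(B + B) = -34*B)
E(F) = 1 (E(F) = F/F = 1)
x = -3 (x = -3*1 = -3)
x + 217506 = -3 + 217506 = 217503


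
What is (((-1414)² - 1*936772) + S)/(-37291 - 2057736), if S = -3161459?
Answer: 2098835/2095027 ≈ 1.0018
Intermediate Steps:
(((-1414)² - 1*936772) + S)/(-37291 - 2057736) = (((-1414)² - 1*936772) - 3161459)/(-37291 - 2057736) = ((1999396 - 936772) - 3161459)/(-2095027) = (1062624 - 3161459)*(-1/2095027) = -2098835*(-1/2095027) = 2098835/2095027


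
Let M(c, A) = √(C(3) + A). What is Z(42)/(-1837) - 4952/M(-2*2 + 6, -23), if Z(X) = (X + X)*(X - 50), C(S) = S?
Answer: 672/1837 + 2476*I*√5/5 ≈ 0.36581 + 1107.3*I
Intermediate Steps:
M(c, A) = √(3 + A)
Z(X) = 2*X*(-50 + X) (Z(X) = (2*X)*(-50 + X) = 2*X*(-50 + X))
Z(42)/(-1837) - 4952/M(-2*2 + 6, -23) = (2*42*(-50 + 42))/(-1837) - 4952/√(3 - 23) = (2*42*(-8))*(-1/1837) - 4952*(-I*√5/10) = -672*(-1/1837) - 4952*(-I*√5/10) = 672/1837 - (-2476)*I*√5/5 = 672/1837 + 2476*I*√5/5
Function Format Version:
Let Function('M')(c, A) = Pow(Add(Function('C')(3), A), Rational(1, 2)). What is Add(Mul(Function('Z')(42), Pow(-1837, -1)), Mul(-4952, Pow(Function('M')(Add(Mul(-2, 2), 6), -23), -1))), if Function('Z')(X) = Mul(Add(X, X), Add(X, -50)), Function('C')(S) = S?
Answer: Add(Rational(672, 1837), Mul(Rational(2476, 5), I, Pow(5, Rational(1, 2)))) ≈ Add(0.36581, Mul(1107.3, I))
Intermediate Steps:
Function('M')(c, A) = Pow(Add(3, A), Rational(1, 2))
Function('Z')(X) = Mul(2, X, Add(-50, X)) (Function('Z')(X) = Mul(Mul(2, X), Add(-50, X)) = Mul(2, X, Add(-50, X)))
Add(Mul(Function('Z')(42), Pow(-1837, -1)), Mul(-4952, Pow(Function('M')(Add(Mul(-2, 2), 6), -23), -1))) = Add(Mul(Mul(2, 42, Add(-50, 42)), Pow(-1837, -1)), Mul(-4952, Pow(Pow(Add(3, -23), Rational(1, 2)), -1))) = Add(Mul(Mul(2, 42, -8), Rational(-1, 1837)), Mul(-4952, Pow(Pow(-20, Rational(1, 2)), -1))) = Add(Mul(-672, Rational(-1, 1837)), Mul(-4952, Pow(Mul(2, I, Pow(5, Rational(1, 2))), -1))) = Add(Rational(672, 1837), Mul(-4952, Mul(Rational(-1, 10), I, Pow(5, Rational(1, 2))))) = Add(Rational(672, 1837), Mul(Rational(2476, 5), I, Pow(5, Rational(1, 2))))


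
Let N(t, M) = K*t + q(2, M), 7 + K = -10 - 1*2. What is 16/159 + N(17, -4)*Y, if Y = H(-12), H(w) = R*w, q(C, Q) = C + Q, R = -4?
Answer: -2480384/159 ≈ -15600.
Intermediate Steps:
K = -19 (K = -7 + (-10 - 1*2) = -7 + (-10 - 2) = -7 - 12 = -19)
H(w) = -4*w
N(t, M) = 2 + M - 19*t (N(t, M) = -19*t + (2 + M) = 2 + M - 19*t)
Y = 48 (Y = -4*(-12) = 48)
16/159 + N(17, -4)*Y = 16/159 + (2 - 4 - 19*17)*48 = 16*(1/159) + (2 - 4 - 323)*48 = 16/159 - 325*48 = 16/159 - 15600 = -2480384/159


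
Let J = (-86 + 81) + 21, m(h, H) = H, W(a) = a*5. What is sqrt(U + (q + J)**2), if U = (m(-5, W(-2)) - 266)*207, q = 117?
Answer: I*sqrt(39443) ≈ 198.6*I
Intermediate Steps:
W(a) = 5*a
J = 16 (J = -5 + 21 = 16)
U = -57132 (U = (5*(-2) - 266)*207 = (-10 - 266)*207 = -276*207 = -57132)
sqrt(U + (q + J)**2) = sqrt(-57132 + (117 + 16)**2) = sqrt(-57132 + 133**2) = sqrt(-57132 + 17689) = sqrt(-39443) = I*sqrt(39443)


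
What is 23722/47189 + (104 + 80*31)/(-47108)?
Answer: 248889900/555744853 ≈ 0.44785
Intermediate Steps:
23722/47189 + (104 + 80*31)/(-47108) = 23722*(1/47189) + (104 + 2480)*(-1/47108) = 23722/47189 + 2584*(-1/47108) = 23722/47189 - 646/11777 = 248889900/555744853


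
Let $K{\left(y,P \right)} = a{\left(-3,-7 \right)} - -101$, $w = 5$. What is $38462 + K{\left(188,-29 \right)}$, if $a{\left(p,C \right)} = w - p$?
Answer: $38571$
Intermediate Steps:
$a{\left(p,C \right)} = 5 - p$
$K{\left(y,P \right)} = 109$ ($K{\left(y,P \right)} = \left(5 - -3\right) - -101 = \left(5 + 3\right) + 101 = 8 + 101 = 109$)
$38462 + K{\left(188,-29 \right)} = 38462 + 109 = 38571$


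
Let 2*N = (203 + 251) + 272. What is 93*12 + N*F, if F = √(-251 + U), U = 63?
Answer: 1116 + 726*I*√47 ≈ 1116.0 + 4977.2*I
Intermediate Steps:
N = 363 (N = ((203 + 251) + 272)/2 = (454 + 272)/2 = (½)*726 = 363)
F = 2*I*√47 (F = √(-251 + 63) = √(-188) = 2*I*√47 ≈ 13.711*I)
93*12 + N*F = 93*12 + 363*(2*I*√47) = 1116 + 726*I*√47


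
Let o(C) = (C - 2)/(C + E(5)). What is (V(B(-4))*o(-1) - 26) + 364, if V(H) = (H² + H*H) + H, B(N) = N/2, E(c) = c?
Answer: 667/2 ≈ 333.50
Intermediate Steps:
B(N) = N/2 (B(N) = N*(½) = N/2)
V(H) = H + 2*H² (V(H) = (H² + H²) + H = 2*H² + H = H + 2*H²)
o(C) = (-2 + C)/(5 + C) (o(C) = (C - 2)/(C + 5) = (-2 + C)/(5 + C))
(V(B(-4))*o(-1) - 26) + 364 = ((((½)*(-4))*(1 + 2*((½)*(-4))))*((-2 - 1)/(5 - 1)) - 26) + 364 = ((-2*(1 + 2*(-2)))*(-3/4) - 26) + 364 = ((-2*(1 - 4))*((¼)*(-3)) - 26) + 364 = (-2*(-3)*(-¾) - 26) + 364 = (6*(-¾) - 26) + 364 = (-9/2 - 26) + 364 = -61/2 + 364 = 667/2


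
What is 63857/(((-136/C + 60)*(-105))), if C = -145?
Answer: -1851853/185556 ≈ -9.9800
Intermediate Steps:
63857/(((-136/C + 60)*(-105))) = 63857/(((-136/(-145) + 60)*(-105))) = 63857/(((-136*(-1/145) + 60)*(-105))) = 63857/(((136/145 + 60)*(-105))) = 63857/(((8836/145)*(-105))) = 63857/(-185556/29) = 63857*(-29/185556) = -1851853/185556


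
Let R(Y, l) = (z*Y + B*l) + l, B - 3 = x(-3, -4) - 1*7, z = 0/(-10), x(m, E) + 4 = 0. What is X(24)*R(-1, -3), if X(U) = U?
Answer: 504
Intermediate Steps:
x(m, E) = -4 (x(m, E) = -4 + 0 = -4)
z = 0 (z = 0*(-⅒) = 0)
B = -8 (B = 3 + (-4 - 1*7) = 3 + (-4 - 7) = 3 - 11 = -8)
R(Y, l) = -7*l (R(Y, l) = (0*Y - 8*l) + l = (0 - 8*l) + l = -8*l + l = -7*l)
X(24)*R(-1, -3) = 24*(-7*(-3)) = 24*21 = 504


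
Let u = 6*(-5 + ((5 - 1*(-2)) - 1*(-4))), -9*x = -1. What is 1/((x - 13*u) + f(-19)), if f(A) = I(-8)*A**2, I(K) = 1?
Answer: -9/962 ≈ -0.0093555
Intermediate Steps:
x = 1/9 (x = -1/9*(-1) = 1/9 ≈ 0.11111)
u = 36 (u = 6*(-5 + ((5 + 2) + 4)) = 6*(-5 + (7 + 4)) = 6*(-5 + 11) = 6*6 = 36)
f(A) = A**2 (f(A) = 1*A**2 = A**2)
1/((x - 13*u) + f(-19)) = 1/((1/9 - 13*36) + (-19)**2) = 1/((1/9 - 468) + 361) = 1/(-4211/9 + 361) = 1/(-962/9) = -9/962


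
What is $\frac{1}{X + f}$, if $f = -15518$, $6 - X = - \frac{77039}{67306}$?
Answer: $- \frac{67306}{1043973633} \approx -6.4471 \cdot 10^{-5}$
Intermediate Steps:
$X = \frac{480875}{67306}$ ($X = 6 - - \frac{77039}{67306} = 6 + \frac{77039}{67306} = \frac{480875}{67306} \approx 7.1446$)
$\frac{1}{X + f} = \frac{1}{\frac{480875}{67306} - 15518} = \frac{1}{- \frac{1043973633}{67306}} = - \frac{67306}{1043973633}$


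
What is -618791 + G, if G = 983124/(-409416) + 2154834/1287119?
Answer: -27173574140627123/43913926042 ≈ -6.1879e+5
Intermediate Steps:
G = -31931171901/43913926042 (G = 983124*(-1/409416) + 2154834*(1/1287119) = -81927/34118 + 2154834/1287119 = -31931171901/43913926042 ≈ -0.72713)
-618791 + G = -618791 - 31931171901/43913926042 = -27173574140627123/43913926042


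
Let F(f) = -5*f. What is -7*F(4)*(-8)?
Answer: -1120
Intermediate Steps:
-7*F(4)*(-8) = -(-35)*4*(-8) = -7*(-20)*(-8) = 140*(-8) = -1120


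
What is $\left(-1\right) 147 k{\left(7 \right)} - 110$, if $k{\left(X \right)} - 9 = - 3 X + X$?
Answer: $625$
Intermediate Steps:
$k{\left(X \right)} = 9 - 2 X$ ($k{\left(X \right)} = 9 + \left(- 3 X + X\right) = 9 - 2 X$)
$\left(-1\right) 147 k{\left(7 \right)} - 110 = \left(-1\right) 147 \left(9 - 14\right) - 110 = - 147 \left(9 - 14\right) - 110 = \left(-147\right) \left(-5\right) - 110 = 735 - 110 = 625$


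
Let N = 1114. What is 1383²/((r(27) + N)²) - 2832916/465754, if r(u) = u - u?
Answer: -1312397435915/288999425492 ≈ -4.5412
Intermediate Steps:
r(u) = 0
1383²/((r(27) + N)²) - 2832916/465754 = 1383²/((0 + 1114)²) - 2832916/465754 = 1912689/(1114²) - 2832916*1/465754 = 1912689/1240996 - 1416458/232877 = -1312397435915/288999425492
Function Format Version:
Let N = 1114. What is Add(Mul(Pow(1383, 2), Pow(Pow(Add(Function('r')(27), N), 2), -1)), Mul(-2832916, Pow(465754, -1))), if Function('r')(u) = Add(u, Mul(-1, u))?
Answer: Rational(-1312397435915, 288999425492) ≈ -4.5412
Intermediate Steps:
Function('r')(u) = 0
Add(Mul(Pow(1383, 2), Pow(Pow(Add(Function('r')(27), N), 2), -1)), Mul(-2832916, Pow(465754, -1))) = Add(Mul(Pow(1383, 2), Pow(Pow(Add(0, 1114), 2), -1)), Mul(-2832916, Pow(465754, -1))) = Add(Mul(1912689, Pow(Pow(1114, 2), -1)), Mul(-2832916, Rational(1, 465754))) = Add(Mul(1912689, Pow(1240996, -1)), Rational(-1416458, 232877)) = Add(Mul(1912689, Rational(1, 1240996)), Rational(-1416458, 232877)) = Add(Rational(1912689, 1240996), Rational(-1416458, 232877)) = Rational(-1312397435915, 288999425492)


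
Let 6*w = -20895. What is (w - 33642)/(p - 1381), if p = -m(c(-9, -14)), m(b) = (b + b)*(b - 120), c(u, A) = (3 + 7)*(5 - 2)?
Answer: -74249/8038 ≈ -9.2372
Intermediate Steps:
w = -6965/2 (w = (⅙)*(-20895) = -6965/2 ≈ -3482.5)
c(u, A) = 30 (c(u, A) = 10*3 = 30)
m(b) = 2*b*(-120 + b) (m(b) = (2*b)*(-120 + b) = 2*b*(-120 + b))
p = 5400 (p = -2*30*(-120 + 30) = -2*30*(-90) = -1*(-5400) = 5400)
(w - 33642)/(p - 1381) = (-6965/2 - 33642)/(5400 - 1381) = -74249/2/4019 = -74249/2*1/4019 = -74249/8038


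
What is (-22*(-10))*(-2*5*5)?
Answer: -11000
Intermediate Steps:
(-22*(-10))*(-2*5*5) = 220*(-10*5) = 220*(-50) = -11000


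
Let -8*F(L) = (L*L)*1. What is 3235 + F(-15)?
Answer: 25655/8 ≈ 3206.9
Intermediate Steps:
F(L) = -L²/8 (F(L) = -L*L/8 = -L²/8)
3235 + F(-15) = 3235 - ⅛*(-15)² = 3235 - ⅛*225 = 3235 - 225/8 = 25655/8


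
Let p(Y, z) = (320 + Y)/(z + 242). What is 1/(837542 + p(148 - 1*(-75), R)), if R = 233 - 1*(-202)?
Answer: 677/567016477 ≈ 1.1940e-6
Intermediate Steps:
R = 435 (R = 233 + 202 = 435)
p(Y, z) = (320 + Y)/(242 + z)
1/(837542 + p(148 - 1*(-75), R)) = 1/(837542 + (320 + (148 - 1*(-75)))/(242 + 435)) = 1/(837542 + (320 + (148 + 75))/677) = 1/(837542 + (320 + 223)/677) = 1/(837542 + (1/677)*543) = 1/(837542 + 543/677) = 1/(567016477/677) = 677/567016477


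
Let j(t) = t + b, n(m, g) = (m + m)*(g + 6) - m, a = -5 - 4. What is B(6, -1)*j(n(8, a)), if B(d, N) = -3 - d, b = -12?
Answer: 612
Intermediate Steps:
a = -9
n(m, g) = -m + 2*m*(6 + g) (n(m, g) = (2*m)*(6 + g) - m = 2*m*(6 + g) - m = -m + 2*m*(6 + g))
j(t) = -12 + t (j(t) = t - 12 = -12 + t)
B(6, -1)*j(n(8, a)) = (-3 - 1*6)*(-12 + 8*(11 + 2*(-9))) = (-3 - 6)*(-12 + 8*(11 - 18)) = -9*(-12 + 8*(-7)) = -9*(-12 - 56) = -9*(-68) = 612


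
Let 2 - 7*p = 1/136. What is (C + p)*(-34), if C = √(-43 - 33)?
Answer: -271/28 - 68*I*√19 ≈ -9.6786 - 296.41*I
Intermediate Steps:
C = 2*I*√19 (C = √(-76) = 2*I*√19 ≈ 8.7178*I)
p = 271/952 (p = 2/7 - ⅐/136 = 2/7 - ⅐*1/136 = 2/7 - 1/952 = 271/952 ≈ 0.28466)
(C + p)*(-34) = (2*I*√19 + 271/952)*(-34) = (271/952 + 2*I*√19)*(-34) = -271/28 - 68*I*√19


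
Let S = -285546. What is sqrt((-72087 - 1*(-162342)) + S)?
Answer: 9*I*sqrt(2411) ≈ 441.92*I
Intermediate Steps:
sqrt((-72087 - 1*(-162342)) + S) = sqrt((-72087 - 1*(-162342)) - 285546) = sqrt((-72087 + 162342) - 285546) = sqrt(90255 - 285546) = sqrt(-195291) = 9*I*sqrt(2411)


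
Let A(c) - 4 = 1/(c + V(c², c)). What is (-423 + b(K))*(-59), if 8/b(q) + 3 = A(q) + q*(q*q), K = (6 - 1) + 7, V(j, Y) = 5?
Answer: 366789017/14697 ≈ 24957.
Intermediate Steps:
K = 12 (K = 5 + 7 = 12)
A(c) = 4 + 1/(5 + c) (A(c) = 4 + 1/(c + 5) = 4 + 1/(5 + c))
b(q) = 8/(-3 + q³ + (21 + 4*q)/(5 + q)) (b(q) = 8/(-3 + ((21 + 4*q)/(5 + q) + q*(q*q))) = 8/(-3 + ((21 + 4*q)/(5 + q) + q*q²)) = 8/(-3 + ((21 + 4*q)/(5 + q) + q³)) = 8/(-3 + (q³ + (21 + 4*q)/(5 + q))) = 8/(-3 + q³ + (21 + 4*q)/(5 + q)))
(-423 + b(K))*(-59) = (-423 + 8*(5 + 12)/(6 + 12 + 12⁴ + 5*12³))*(-59) = (-423 + 8*17/(6 + 12 + 20736 + 5*1728))*(-59) = (-423 + 8*17/(6 + 12 + 20736 + 8640))*(-59) = (-423 + 8*17/29394)*(-59) = (-423 + 8*(1/29394)*17)*(-59) = (-423 + 68/14697)*(-59) = -6216763/14697*(-59) = 366789017/14697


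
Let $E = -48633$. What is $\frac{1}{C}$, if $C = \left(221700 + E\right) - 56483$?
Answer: $\frac{1}{116584} \approx 8.5775 \cdot 10^{-6}$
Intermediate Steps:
$C = 116584$ ($C = \left(221700 - 48633\right) - 56483 = 173067 - 56483 = 116584$)
$\frac{1}{C} = \frac{1}{116584}$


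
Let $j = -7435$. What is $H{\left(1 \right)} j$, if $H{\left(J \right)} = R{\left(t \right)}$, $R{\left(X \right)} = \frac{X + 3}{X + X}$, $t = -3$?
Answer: $0$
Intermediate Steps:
$R{\left(X \right)} = \frac{3 + X}{2 X}$
$H{\left(J \right)} = 0$ ($H{\left(J \right)} = \frac{3 - 3}{2 \left(-3\right)} = \frac{1}{2} \left(- \frac{1}{3}\right) 0 = 0$)
$H{\left(1 \right)} j = 0 \left(-7435\right) = 0$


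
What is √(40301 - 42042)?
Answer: I*√1741 ≈ 41.725*I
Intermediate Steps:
√(40301 - 42042) = √(-1741) = I*√1741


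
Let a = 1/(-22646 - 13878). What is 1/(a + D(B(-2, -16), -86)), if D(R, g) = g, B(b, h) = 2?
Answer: -36524/3141065 ≈ -0.011628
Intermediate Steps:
a = -1/36524 (a = 1/(-36524) = -1/36524 ≈ -2.7379e-5)
1/(a + D(B(-2, -16), -86)) = 1/(-1/36524 - 86) = 1/(-3141065/36524) = -36524/3141065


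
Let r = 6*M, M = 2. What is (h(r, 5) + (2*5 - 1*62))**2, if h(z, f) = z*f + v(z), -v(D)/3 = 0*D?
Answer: 64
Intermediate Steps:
v(D) = 0 (v(D) = -0*D = -3*0 = 0)
r = 12 (r = 6*2 = 12)
h(z, f) = f*z (h(z, f) = z*f + 0 = f*z + 0 = f*z)
(h(r, 5) + (2*5 - 1*62))**2 = (5*12 + (2*5 - 1*62))**2 = (60 + (10 - 62))**2 = (60 - 52)**2 = 8**2 = 64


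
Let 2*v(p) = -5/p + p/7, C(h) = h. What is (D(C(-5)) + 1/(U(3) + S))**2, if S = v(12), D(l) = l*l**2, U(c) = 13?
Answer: 82057612849/5257849 ≈ 15607.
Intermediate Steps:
D(l) = l**3
v(p) = -5/(2*p) + p/14 (v(p) = (-5/p + p/7)/2 = -5/(2*p) + p/14)
S = 109/168 (S = (1/14)*(-35 + 12**2)/12 = (1/14)*(1/12)*(-35 + 144) = (1/14)*(1/12)*109 = 109/168 ≈ 0.64881)
(D(C(-5)) + 1/(U(3) + S))**2 = ((-5)**3 + 1/(13 + 109/168))**2 = (-125 + 1/(2293/168))**2 = (-125 + 168/2293)**2 = (-286457/2293)**2 = 82057612849/5257849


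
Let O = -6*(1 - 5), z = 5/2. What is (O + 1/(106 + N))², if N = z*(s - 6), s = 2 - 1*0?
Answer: 5313025/9216 ≈ 576.50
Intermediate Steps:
z = 5/2 (z = 5*(½) = 5/2 ≈ 2.5000)
s = 2 (s = 2 + 0 = 2)
O = 24 (O = -6*(-4) = 24)
N = -10 (N = 5*(2 - 6)/2 = (5/2)*(-4) = -10)
(O + 1/(106 + N))² = (24 + 1/(106 - 10))² = (24 + 1/96)² = (2305/96)² = 5313025/9216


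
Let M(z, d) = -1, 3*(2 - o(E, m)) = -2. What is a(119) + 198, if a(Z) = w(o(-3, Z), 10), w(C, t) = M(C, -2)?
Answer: 197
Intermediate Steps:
o(E, m) = 8/3 (o(E, m) = 2 - ⅓*(-2) = 2 + ⅔ = 8/3)
w(C, t) = -1
a(Z) = -1
a(119) + 198 = -1 + 198 = 197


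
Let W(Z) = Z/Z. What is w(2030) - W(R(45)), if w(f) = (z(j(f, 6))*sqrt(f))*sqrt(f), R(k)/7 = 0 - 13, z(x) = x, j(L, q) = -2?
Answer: -4061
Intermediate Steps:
R(k) = -91 (R(k) = 7*(0 - 13) = 7*(-13) = -91)
w(f) = -2*f (w(f) = (-2*sqrt(f))*sqrt(f) = -2*f)
W(Z) = 1
w(2030) - W(R(45)) = -2*2030 - 1*1 = -4060 - 1 = -4061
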